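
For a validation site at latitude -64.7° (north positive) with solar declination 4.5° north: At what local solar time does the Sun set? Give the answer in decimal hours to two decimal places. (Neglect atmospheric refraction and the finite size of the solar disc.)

The sunset hour angle satisfies cos H_s = −tan φ tan δ = 0.1665, giving H_s = 80.42°.
Sunset is at 12 + H_s/15 = 12 + 5.361 = 17.361 h local solar time.

17.36 h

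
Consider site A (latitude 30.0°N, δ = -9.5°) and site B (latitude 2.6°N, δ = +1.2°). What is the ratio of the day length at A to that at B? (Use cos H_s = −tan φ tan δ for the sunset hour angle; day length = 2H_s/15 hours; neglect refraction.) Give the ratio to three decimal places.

0.938

A: H_s = arccos(−tan 30.0° · tan -9.5°) = 84.46°, so 2H_s/15 = 11.2613 h.
B: H_s = arccos(−tan 2.6° · tan 1.2°) = 90.05°, so 2H_s/15 = 12.0067 h.
Ratio A/B = 11.2613 / 12.0067 = 0.9379.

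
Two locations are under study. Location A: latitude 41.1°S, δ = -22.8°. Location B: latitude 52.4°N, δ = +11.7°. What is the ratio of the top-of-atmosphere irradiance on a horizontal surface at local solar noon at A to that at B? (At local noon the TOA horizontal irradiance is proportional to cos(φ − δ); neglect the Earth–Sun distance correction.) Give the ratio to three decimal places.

A: cos θ_z = cos(-41.1° − (-22.8°)) = 0.9494.
B: cos θ_z = cos(52.4° − (11.7°)) = 0.7581.
Ratio A/B = 0.9494 / 0.7581 = 1.2523.

1.252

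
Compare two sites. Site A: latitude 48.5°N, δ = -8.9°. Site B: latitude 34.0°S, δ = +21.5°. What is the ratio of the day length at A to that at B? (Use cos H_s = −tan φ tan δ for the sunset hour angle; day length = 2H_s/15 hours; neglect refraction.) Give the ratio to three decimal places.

1.070

A: H_s = arccos(−tan 48.5° · tan -8.9°) = 79.80°, so 2H_s/15 = 10.6400 h.
B: H_s = arccos(−tan -34.0° · tan 21.5°) = 74.59°, so 2H_s/15 = 9.9453 h.
Ratio A/B = 10.6400 / 9.9453 = 1.0699.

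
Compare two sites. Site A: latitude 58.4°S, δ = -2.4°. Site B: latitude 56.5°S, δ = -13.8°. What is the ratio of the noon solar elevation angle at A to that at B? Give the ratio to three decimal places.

0.719

A: 90° − |-58.4 − (-2.4)| = 34.00°.
B: 90° − |-56.5 − (-13.8)| = 47.30°.
Ratio A/B = 34.0000 / 47.3000 = 0.7188.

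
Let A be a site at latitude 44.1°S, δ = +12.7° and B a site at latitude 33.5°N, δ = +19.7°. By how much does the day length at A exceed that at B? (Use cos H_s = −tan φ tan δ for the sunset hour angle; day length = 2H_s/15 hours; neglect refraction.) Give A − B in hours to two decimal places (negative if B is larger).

-3.51 h

A: H_s = arccos(−tan -44.1° · tan 12.7°) = 77.39°, so 2H_s/15 = 10.3187 h.
B: H_s = arccos(−tan 33.5° · tan 19.7°) = 103.71°, so 2H_s/15 = 13.8280 h.
A − B = 10.3187 − 13.8280 = -3.5093 h.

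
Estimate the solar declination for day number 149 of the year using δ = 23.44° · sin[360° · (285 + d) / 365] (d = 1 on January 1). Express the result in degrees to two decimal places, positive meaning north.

360 × (285 + 149) / 365 = 428.055°; sin(428.055°) = 0.9275.
δ = 23.44 × 0.9275 = 21.741° ≈ +21.74°.

+21.74°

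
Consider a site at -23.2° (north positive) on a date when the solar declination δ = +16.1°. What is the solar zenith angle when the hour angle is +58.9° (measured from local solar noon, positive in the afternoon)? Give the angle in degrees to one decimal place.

69.7°

cos θ_z = sin φ sin δ + cos φ cos δ cos H = (-0.3939)(0.2773) + (0.9191)(0.9608)(0.5165) = 0.3469.
θ_z = arccos(0.3469) = 69.70°.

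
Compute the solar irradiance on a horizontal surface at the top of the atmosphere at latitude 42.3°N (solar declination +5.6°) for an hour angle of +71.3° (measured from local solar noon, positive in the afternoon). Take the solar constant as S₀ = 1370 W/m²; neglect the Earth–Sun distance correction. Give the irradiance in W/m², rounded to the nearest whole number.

With φ = 42.3°, δ = 5.6°, H = 71.30°: sin φ sin δ = 0.0657, cos φ cos δ cos H = 0.2360, so cos θ_z = 0.3017.
Top-of-atmosphere irradiance = S₀ cos θ_z = 1370 × 0.3017 = 413.33 W/m².

413 W/m²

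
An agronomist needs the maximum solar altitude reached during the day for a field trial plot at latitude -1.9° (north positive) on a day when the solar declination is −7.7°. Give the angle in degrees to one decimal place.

84.2°

At local solar noon the hour angle is zero, so the elevation is 90° − |φ − δ| = 90° − |-1.9° − (-7.7°)| = 90° − 5.8° = 84.2°.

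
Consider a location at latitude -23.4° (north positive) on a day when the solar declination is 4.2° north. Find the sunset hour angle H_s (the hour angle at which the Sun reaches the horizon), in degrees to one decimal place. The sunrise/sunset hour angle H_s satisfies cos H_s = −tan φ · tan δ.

The sunset hour angle satisfies cos H_s = −tan φ tan δ = 0.0318, giving H_s = 88.18°.

88.2°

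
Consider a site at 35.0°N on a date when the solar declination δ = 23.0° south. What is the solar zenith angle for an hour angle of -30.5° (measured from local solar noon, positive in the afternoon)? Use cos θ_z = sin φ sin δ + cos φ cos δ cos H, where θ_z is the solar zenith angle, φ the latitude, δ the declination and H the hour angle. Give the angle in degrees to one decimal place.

cos θ_z = sin(35.0°) sin(-23.0°) + cos(35.0°) cos(-23.0°) cos(-30.50°) = -0.2241 + 0.6497 = 0.4256.
θ_z = arccos(0.4256) = 64.81°.

64.8°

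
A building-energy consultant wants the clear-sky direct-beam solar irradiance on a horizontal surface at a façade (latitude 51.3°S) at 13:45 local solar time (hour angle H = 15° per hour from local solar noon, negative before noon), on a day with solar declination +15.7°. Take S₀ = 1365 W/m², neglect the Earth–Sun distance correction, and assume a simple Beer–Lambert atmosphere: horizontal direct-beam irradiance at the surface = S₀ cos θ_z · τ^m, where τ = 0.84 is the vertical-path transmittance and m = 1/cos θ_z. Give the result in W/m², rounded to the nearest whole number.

264 W/m²

Hour angle H = 15° × (13.75 − 12) = 26.25°.
cos θ_z = sin(-51.3°) sin(15.7°) + cos(-51.3°) cos(15.7°) cos(26.25°) = -0.2112 + 0.5398 = 0.3286.
Air mass m = 1/cos θ_z = 1/0.3286 = 3.043; τ^m = 0.84^3.043 = 0.5883.
Surface direct beam = 1365 × 0.3286 × 0.5883 = 263.88 W/m².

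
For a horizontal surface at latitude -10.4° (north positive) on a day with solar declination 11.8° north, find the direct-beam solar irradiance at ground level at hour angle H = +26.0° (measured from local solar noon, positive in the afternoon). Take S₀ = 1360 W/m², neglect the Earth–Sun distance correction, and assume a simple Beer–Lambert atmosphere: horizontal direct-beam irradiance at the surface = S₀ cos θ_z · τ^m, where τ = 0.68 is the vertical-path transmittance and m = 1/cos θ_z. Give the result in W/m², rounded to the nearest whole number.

707 W/m²

With φ = -10.4°, δ = 11.8°, H = 26.00°: sin φ sin δ = -0.0369, cos φ cos δ cos H = 0.8653, so cos θ_z = 0.8284.
Air mass m = 1/cos θ_z = 1/0.8284 = 1.207; τ^m = 0.68^1.207 = 0.6278.
Surface direct beam = 1360 × 0.8284 × 0.6278 = 707.29 W/m².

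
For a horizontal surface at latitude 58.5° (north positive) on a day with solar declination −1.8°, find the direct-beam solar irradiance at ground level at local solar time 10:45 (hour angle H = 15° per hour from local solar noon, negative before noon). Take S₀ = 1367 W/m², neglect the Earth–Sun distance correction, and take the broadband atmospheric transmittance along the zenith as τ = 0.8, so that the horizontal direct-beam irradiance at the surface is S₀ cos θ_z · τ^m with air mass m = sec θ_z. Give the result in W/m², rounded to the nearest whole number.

Hour angle H = 15° × (10.75 − 12) = -18.75°.
cos θ_z = sin(58.5°) sin(-1.8°) + cos(58.5°) cos(-1.8°) cos(-18.75°) = -0.0268 + 0.4945 = 0.4677.
Air mass m = 1/cos θ_z = 1/0.4677 = 2.138; τ^m = 0.8^2.138 = 0.6206.
Surface direct beam = 1367 × 0.4677 × 0.6206 = 396.78 W/m².

397 W/m²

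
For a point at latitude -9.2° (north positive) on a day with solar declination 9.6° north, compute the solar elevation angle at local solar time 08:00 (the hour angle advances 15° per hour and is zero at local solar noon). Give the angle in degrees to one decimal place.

27.4°

Hour angle H = 15° × (8 − 12) = -60.00°.
cos θ_z = sin φ sin δ + cos φ cos δ cos H = (-0.1599)(0.1668) + (0.9871)(0.9860)(0.5000) = 0.4600.
θ_z = arccos(0.4600) = 62.61°, so the elevation is 90° − 62.61° = 27.39°.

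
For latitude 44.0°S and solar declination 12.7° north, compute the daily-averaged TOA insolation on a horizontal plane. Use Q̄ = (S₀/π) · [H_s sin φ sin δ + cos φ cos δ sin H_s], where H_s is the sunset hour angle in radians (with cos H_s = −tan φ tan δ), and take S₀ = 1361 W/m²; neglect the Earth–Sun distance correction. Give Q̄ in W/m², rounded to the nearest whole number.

207 W/m²

cos H_s = −tan(-44.0°) · tan(12.7°) = 0.2176, so H_s = arccos(0.2176) = 77.43°. In radians, H_s = 1.3514.
H_s sin φ sin δ = 1.3514 × -0.6947 × 0.2198 = -0.2064.
cos φ cos δ sin H_s = 0.7193 × 0.9755 × 0.9760 = 0.6848.
Q̄ = (1361/π) × (-0.2064 + 0.6848) = 433.22 × 0.4784 = 207.25 W/m².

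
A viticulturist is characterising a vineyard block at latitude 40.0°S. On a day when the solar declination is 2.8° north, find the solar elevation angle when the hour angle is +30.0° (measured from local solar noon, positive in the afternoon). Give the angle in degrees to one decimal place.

39.1°

cos θ_z = sin φ sin δ + cos φ cos δ cos H = (-0.6428)(0.0488) + (0.7660)(0.9988)(0.8660) = 0.6312.
θ_z = arccos(0.6312) = 50.86°, so the elevation is 90° − 50.86° = 39.14°.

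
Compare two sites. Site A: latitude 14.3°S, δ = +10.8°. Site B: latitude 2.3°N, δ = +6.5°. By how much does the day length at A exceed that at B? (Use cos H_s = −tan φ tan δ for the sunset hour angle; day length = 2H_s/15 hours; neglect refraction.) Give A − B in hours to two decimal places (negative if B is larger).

A: H_s = arccos(−tan -14.3° · tan 10.8°) = 87.21°, so 2H_s/15 = 11.6280 h.
B: H_s = arccos(−tan 2.3° · tan 6.5°) = 90.26°, so 2H_s/15 = 12.0347 h.
A − B = 11.6280 − 12.0347 = -0.4067 h.

-0.41 h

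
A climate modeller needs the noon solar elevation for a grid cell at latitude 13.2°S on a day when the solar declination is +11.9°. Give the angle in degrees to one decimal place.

At local solar noon the hour angle is zero, so the elevation is 90° − |φ − δ| = 90° − |-13.2° − (11.9°)| = 90° − 25.1° = 64.9°.

64.9°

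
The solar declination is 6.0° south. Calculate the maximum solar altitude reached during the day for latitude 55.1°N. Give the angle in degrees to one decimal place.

28.9°

At local solar noon the hour angle is zero, so the elevation is 90° − |φ − δ| = 90° − |55.1° − (-6.0°)| = 90° − 61.1° = 28.9°.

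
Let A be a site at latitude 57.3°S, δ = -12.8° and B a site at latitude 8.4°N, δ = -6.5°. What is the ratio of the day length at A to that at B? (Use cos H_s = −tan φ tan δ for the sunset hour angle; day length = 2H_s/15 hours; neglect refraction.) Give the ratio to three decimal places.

1.244

A: H_s = arccos(−tan -57.3° · tan -12.8°) = 110.73°, so 2H_s/15 = 14.7640 h.
B: H_s = arccos(−tan 8.4° · tan -6.5°) = 89.04°, so 2H_s/15 = 11.8720 h.
Ratio A/B = 14.7640 / 11.8720 = 1.2436.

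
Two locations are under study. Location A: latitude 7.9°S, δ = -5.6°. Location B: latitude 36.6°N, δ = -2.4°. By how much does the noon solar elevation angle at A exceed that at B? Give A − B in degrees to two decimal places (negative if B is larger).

A: 90° − |-7.9 − (-5.6)| = 87.70°.
B: 90° − |36.6 − (-2.4)| = 51.00°.
A − B = 87.70 − 51.00 = 36.70°.

+36.70°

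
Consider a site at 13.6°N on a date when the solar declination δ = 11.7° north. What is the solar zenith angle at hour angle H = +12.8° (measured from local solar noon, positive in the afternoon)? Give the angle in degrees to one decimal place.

12.6°

cos θ_z = sin φ sin δ + cos φ cos δ cos H = (0.2351)(0.2028) + (0.9720)(0.9792)(0.9751) = 0.9758.
θ_z = arccos(0.9758) = 12.63°.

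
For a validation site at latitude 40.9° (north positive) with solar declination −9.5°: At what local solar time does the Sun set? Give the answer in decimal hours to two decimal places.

cos H_s = −tan(40.9°) · tan(-9.5°) = 0.1450, so H_s = arccos(0.1450) = 81.66°.
Sunset is at 12 + H_s/15 = 12 + 5.444 = 17.444 h local solar time.

17.44 h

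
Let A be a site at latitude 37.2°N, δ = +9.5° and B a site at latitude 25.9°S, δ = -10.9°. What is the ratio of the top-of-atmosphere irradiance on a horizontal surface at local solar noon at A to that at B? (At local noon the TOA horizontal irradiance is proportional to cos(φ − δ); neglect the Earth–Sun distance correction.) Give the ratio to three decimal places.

A: cos θ_z = cos(37.2° − (9.5°)) = 0.8854.
B: cos θ_z = cos(-25.9° − (-10.9°)) = 0.9659.
Ratio A/B = 0.8854 / 0.9659 = 0.9167.

0.917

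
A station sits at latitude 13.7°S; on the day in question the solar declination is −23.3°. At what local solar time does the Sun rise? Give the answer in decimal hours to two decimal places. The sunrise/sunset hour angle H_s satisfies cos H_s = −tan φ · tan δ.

cos H_s = −tan(-13.7°) · tan(-23.3°) = -0.1050, so H_s = arccos(-0.1050) = 96.03°.
Sunrise is at 12 − H_s/15 = 12 − 6.402 = 5.598 h local solar time.

5.60 h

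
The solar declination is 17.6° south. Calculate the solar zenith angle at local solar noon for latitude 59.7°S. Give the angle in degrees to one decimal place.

At local solar noon the hour angle is zero, so the zenith angle is |φ − δ| = |-59.7° − (-17.6°)| = 42.1°.

42.1°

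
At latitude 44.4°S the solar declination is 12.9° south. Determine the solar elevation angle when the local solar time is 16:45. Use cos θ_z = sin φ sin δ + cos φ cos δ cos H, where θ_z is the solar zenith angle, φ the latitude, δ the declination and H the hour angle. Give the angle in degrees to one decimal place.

22.3°

Hour angle H = 15° × (16.75 − 12) = 71.25°.
cos θ_z = sin(-44.4°) sin(-12.9°) + cos(-44.4°) cos(-12.9°) cos(71.25°) = 0.1562 + 0.2239 = 0.3801.
θ_z = arccos(0.3801) = 67.66°, so the elevation is 90° − 67.66° = 22.34°.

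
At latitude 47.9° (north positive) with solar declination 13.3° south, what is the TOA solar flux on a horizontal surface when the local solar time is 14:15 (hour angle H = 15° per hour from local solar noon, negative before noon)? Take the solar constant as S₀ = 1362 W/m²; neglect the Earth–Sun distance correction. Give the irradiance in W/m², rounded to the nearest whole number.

Hour angle H = 15° × (14.25 − 12) = 33.75°.
cos θ_z = sin(47.9°) sin(-13.3°) + cos(47.9°) cos(-13.3°) cos(33.75°) = -0.1707 + 0.5425 = 0.3718.
Top-of-atmosphere irradiance = S₀ cos θ_z = 1362 × 0.3718 = 506.39 W/m².

506 W/m²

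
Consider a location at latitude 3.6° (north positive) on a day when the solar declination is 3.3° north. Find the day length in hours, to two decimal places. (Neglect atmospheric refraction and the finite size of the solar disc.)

The sunset hour angle satisfies cos H_s = −tan φ tan δ = -0.0036, giving H_s = 90.21°.
Day length = 2 H_s / 15° h⁻¹ = 180.42° / 15 = 12.028 h.

12.03 hours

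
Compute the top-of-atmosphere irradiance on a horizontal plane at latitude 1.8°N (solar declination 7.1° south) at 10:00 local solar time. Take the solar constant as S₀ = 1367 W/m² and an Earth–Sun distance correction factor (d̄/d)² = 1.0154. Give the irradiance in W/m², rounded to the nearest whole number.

Hour angle H = 15° × (10 − 12) = -30.00°.
cos θ_z = sin(1.8°) sin(-7.1°) + cos(1.8°) cos(-7.1°) cos(-30.00°) = -0.0039 + 0.8590 = 0.8551.
Top-of-atmosphere irradiance = S₀ (d̄/d)² cos θ_z = 1367 × 1.0154 × 0.8551 = 1186.92 W/m².

1187 W/m²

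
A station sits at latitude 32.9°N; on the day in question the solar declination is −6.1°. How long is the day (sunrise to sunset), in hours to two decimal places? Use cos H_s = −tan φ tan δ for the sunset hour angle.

11.47 hours

The sunset hour angle satisfies cos H_s = −tan φ tan δ = 0.0691, giving H_s = 86.04°.
Day length = 2 H_s / 15° h⁻¹ = 172.08° / 15 = 11.472 h.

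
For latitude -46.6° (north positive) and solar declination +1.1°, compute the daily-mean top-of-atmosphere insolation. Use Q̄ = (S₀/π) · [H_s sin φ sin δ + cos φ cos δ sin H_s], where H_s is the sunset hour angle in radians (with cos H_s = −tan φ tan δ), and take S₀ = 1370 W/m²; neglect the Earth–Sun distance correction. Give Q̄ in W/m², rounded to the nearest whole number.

cos H_s = −tan(-46.6°) · tan(1.1°) = 0.0203, so H_s = arccos(0.0203) = 88.84°. In radians, H_s = 1.5506.
H_s sin φ sin δ = 1.5506 × -0.7266 × 0.0192 = -0.0216.
cos φ cos δ sin H_s = 0.6871 × 0.9998 × 0.9998 = 0.6868.
Q̄ = (1370/π) × (-0.0216 + 0.6868) = 436.08 × 0.6652 = 290.08 W/m².

290 W/m²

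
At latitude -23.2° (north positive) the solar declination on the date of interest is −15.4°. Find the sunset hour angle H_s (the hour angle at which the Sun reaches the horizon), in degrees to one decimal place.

The sunset hour angle satisfies cos H_s = −tan φ tan δ = -0.1181, giving H_s = 96.78°.

96.8°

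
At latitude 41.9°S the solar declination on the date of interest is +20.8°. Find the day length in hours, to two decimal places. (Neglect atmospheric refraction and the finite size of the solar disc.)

−tan φ tan δ = −(-0.8972)(0.3799) = 0.3408; H_s = arccos(0.3408) = 70.07°.
Day length = 2 H_s / 15° h⁻¹ = 140.14° / 15 = 9.343 h.

9.34 hours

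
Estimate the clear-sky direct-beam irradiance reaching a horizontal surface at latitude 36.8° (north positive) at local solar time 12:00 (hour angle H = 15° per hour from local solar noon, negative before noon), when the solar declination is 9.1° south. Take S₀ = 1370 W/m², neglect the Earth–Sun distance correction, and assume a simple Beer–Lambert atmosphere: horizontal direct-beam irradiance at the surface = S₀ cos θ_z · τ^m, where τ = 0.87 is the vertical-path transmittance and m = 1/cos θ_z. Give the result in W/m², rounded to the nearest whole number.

780 W/m²

Hour angle H = 15° × (12 − 12) = 0.00°.
cos θ_z = sin φ sin δ + cos φ cos δ cos H = (0.5990)(-0.1582) + (0.8007)(0.9874)(1.0000) = 0.6958.
Air mass m = 1/cos θ_z = 1/0.6958 = 1.437; τ^m = 0.87^1.437 = 0.8186.
Surface direct beam = 1370 × 0.6958 × 0.8186 = 780.33 W/m².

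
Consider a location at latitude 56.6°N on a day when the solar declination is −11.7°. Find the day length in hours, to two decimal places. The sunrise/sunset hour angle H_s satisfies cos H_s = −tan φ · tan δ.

The sunset hour angle satisfies cos H_s = −tan φ tan δ = 0.3141, giving H_s = 71.69°.
Day length = 2 H_s / 15° h⁻¹ = 143.38° / 15 = 9.559 h.

9.56 hours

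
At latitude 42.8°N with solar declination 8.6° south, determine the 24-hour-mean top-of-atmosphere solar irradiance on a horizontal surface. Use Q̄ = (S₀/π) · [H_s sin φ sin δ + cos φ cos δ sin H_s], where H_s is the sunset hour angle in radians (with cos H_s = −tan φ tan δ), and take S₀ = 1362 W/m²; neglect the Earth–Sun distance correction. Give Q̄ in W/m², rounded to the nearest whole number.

cos H_s = −tan(42.8°) · tan(-8.6°) = 0.1400, so H_s = arccos(0.1400) = 81.95°. In radians, H_s = 1.4303.
H_s sin φ sin δ = 1.4303 × 0.6794 × -0.1495 = -0.1453.
cos φ cos δ sin H_s = 0.7337 × 0.9888 × 0.9901 = 0.7183.
Q̄ = (1362/π) × (-0.1453 + 0.7183) = 433.54 × 0.5730 = 248.42 W/m².

248 W/m²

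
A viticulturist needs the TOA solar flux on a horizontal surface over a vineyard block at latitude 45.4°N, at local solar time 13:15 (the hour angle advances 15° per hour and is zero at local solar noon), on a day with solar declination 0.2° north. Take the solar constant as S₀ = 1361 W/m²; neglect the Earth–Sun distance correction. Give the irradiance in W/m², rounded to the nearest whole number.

Hour angle H = 15° × (13.25 − 12) = 18.75°.
cos θ_z = sin(45.4°) sin(0.2°) + cos(45.4°) cos(0.2°) cos(18.75°) = 0.0025 + 0.6649 = 0.6674.
Top-of-atmosphere irradiance = S₀ cos θ_z = 1361 × 0.6674 = 908.33 W/m².

908 W/m²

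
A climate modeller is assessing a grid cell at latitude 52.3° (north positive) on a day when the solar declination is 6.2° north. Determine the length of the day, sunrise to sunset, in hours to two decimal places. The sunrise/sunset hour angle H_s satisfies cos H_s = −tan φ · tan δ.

13.08 hours

cos H_s = −tan(52.3°) · tan(6.2°) = -0.1406, so H_s = arccos(-0.1406) = 98.08°.
Day length = 2 H_s / 15° h⁻¹ = 196.16° / 15 = 13.077 h.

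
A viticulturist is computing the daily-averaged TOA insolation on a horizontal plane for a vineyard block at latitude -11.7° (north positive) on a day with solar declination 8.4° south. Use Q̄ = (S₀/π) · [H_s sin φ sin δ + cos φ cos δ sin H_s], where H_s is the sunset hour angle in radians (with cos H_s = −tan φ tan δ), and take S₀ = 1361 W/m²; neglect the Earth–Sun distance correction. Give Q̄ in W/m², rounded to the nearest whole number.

440 W/m²

The sunset hour angle satisfies cos H_s = −tan φ tan δ = -0.0306, giving H_s = 91.75°. In radians, H_s = 1.6013.
H_s sin φ sin δ = 1.6013 × -0.2028 × -0.1461 = 0.0474.
cos φ cos δ sin H_s = 0.9792 × 0.9893 × 0.9995 = 0.9682.
Q̄ = (1361/π) × (0.0474 + 0.9682) = 433.22 × 1.0156 = 439.98 W/m².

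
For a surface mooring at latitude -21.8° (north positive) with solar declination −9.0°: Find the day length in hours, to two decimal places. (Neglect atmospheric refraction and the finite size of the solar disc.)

cos H_s = −tan(-21.8°) · tan(-9.0°) = -0.0633, so H_s = arccos(-0.0633) = 93.63°.
Day length = 2 H_s / 15° h⁻¹ = 187.26° / 15 = 12.484 h.

12.48 hours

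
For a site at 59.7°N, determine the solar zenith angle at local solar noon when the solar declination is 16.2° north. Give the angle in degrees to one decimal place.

43.5°

At local solar noon the hour angle is zero, so the zenith angle is |φ − δ| = |59.7° − (16.2°)| = 43.5°.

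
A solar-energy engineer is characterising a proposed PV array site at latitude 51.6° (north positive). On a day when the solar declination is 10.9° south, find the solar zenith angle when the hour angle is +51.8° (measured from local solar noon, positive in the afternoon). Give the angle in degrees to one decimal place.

cos θ_z = sin(51.6°) sin(-10.9°) + cos(51.6°) cos(-10.9°) cos(51.80°) = -0.1482 + 0.3772 = 0.2290.
θ_z = arccos(0.2290) = 76.76°.

76.8°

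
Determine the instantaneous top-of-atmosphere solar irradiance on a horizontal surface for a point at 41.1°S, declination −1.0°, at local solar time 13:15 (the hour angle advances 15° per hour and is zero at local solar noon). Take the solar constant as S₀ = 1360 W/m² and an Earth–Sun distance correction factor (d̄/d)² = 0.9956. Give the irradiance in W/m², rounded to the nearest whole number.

982 W/m²

Hour angle H = 15° × (13.25 − 12) = 18.75°.
cos θ_z = sin(-41.1°) sin(-1.0°) + cos(-41.1°) cos(-1.0°) cos(18.75°) = 0.0115 + 0.7135 = 0.7250.
Top-of-atmosphere irradiance = S₀ (d̄/d)² cos θ_z = 1360 × 0.9956 × 0.7250 = 981.66 W/m².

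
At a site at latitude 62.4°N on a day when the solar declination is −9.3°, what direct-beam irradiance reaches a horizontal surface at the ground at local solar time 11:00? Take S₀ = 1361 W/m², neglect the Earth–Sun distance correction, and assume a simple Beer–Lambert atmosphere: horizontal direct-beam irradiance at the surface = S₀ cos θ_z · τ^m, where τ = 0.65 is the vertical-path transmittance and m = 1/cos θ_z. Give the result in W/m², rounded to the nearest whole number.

Hour angle H = 15° × (11 − 12) = -15.00°.
cos θ_z = sin φ sin δ + cos φ cos δ cos H = (0.8862)(-0.1616) + (0.4633)(0.9869)(0.9659) = 0.2984.
Air mass m = 1/cos θ_z = 1/0.2984 = 3.351; τ^m = 0.65^3.351 = 0.2361.
Surface direct beam = 1361 × 0.2984 × 0.2361 = 95.89 W/m².

96 W/m²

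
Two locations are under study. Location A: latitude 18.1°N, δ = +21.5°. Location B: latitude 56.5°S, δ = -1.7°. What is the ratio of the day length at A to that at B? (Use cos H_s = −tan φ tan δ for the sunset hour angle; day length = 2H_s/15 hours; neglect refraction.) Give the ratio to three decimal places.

A: H_s = arccos(−tan 18.1° · tan 21.5°) = 97.40°, so 2H_s/15 = 12.9867 h.
B: H_s = arccos(−tan -56.5° · tan -1.7°) = 92.57°, so 2H_s/15 = 12.3427 h.
Ratio A/B = 12.9867 / 12.3427 = 1.0522.

1.052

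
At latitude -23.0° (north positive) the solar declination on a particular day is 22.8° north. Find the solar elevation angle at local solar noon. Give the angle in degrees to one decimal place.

44.2°

At local solar noon the hour angle is zero, so the elevation is 90° − |φ − δ| = 90° − |-23.0° − (22.8°)| = 90° − 45.8° = 44.2°.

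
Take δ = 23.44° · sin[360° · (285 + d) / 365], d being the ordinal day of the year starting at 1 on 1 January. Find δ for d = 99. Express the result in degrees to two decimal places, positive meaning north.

+7.53°

360 × (285 + 99) / 365 = 378.740°; sin(378.740°) = 0.3213.
δ = 23.44 × 0.3213 = 7.531° ≈ +7.53°.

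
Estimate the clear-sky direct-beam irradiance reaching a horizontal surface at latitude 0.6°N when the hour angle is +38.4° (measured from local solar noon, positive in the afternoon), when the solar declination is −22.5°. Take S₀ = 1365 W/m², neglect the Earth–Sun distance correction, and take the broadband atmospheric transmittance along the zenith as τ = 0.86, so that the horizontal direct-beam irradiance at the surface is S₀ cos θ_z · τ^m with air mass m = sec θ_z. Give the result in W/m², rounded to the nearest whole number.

cos θ_z = sin(0.6°) sin(-22.5°) + cos(0.6°) cos(-22.5°) cos(38.40°) = -0.0040 + 0.7240 = 0.7200.
Air mass m = 1/cos θ_z = 1/0.7200 = 1.389; τ^m = 0.86^1.389 = 0.8110.
Surface direct beam = 1365 × 0.7200 × 0.8110 = 797.05 W/m².

797 W/m²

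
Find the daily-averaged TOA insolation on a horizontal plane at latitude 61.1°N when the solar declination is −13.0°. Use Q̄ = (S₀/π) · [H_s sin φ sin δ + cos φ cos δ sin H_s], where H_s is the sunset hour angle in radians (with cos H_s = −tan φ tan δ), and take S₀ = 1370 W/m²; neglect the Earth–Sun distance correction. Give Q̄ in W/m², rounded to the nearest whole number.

−tan φ tan δ = −(1.8115)(-0.2309) = 0.4183; H_s = arccos(0.4183) = 65.27°. In radians, H_s = 1.1392.
H_s sin φ sin δ = 1.1392 × 0.8755 × -0.2250 = -0.2244.
cos φ cos δ sin H_s = 0.4833 × 0.9744 × 0.9083 = 0.4277.
Q̄ = (1370/π) × (-0.2244 + 0.4277) = 436.08 × 0.2033 = 88.66 W/m².

89 W/m²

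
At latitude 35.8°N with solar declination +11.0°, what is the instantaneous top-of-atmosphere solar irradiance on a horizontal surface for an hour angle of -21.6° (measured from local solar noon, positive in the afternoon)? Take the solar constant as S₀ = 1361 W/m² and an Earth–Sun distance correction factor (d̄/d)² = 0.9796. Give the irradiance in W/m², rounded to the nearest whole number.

1136 W/m²

cos θ_z = sin(35.8°) sin(11.0°) + cos(35.8°) cos(11.0°) cos(-21.60°) = 0.1116 + 0.7403 = 0.8519.
Top-of-atmosphere irradiance = S₀ (d̄/d)² cos θ_z = 1361 × 0.9796 × 0.8519 = 1135.78 W/m².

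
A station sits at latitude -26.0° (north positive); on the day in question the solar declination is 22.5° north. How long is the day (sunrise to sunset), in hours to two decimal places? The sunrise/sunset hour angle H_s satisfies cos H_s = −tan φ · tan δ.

cos H_s = −tan(-26.0°) · tan(22.5°) = 0.2020, so H_s = arccos(0.2020) = 78.35°.
Day length = 2 H_s / 15° h⁻¹ = 156.70° / 15 = 10.447 h.

10.45 hours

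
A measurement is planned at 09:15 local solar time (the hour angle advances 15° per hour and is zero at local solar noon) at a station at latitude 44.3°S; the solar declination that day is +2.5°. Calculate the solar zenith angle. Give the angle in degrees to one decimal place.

59.5°

Hour angle H = 15° × (9.25 − 12) = -41.25°.
cos θ_z = sin φ sin δ + cos φ cos δ cos H = (-0.6984)(0.0436) + (0.7157)(0.9990)(0.7518) = 0.5071.
θ_z = arccos(0.5071) = 59.53°.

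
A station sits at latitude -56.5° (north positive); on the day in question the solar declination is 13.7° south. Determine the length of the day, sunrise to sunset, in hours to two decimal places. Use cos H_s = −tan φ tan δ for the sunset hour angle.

14.88 hours

cos H_s = −tan(-56.5°) · tan(-13.7°) = -0.3683, so H_s = arccos(-0.3683) = 111.61°.
Day length = 2 H_s / 15° h⁻¹ = 223.22° / 15 = 14.881 h.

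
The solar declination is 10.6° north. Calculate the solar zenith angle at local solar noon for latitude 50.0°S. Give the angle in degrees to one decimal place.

At local solar noon the hour angle is zero, so the zenith angle is |φ − δ| = |-50.0° − (10.6°)| = 60.6°.

60.6°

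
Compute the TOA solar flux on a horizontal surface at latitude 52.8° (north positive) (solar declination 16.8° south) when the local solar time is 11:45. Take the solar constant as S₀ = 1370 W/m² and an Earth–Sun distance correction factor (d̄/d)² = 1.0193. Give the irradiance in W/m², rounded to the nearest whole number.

485 W/m²

Hour angle H = 15° × (11.75 − 12) = -3.75°.
cos θ_z = sin(52.8°) sin(-16.8°) + cos(52.8°) cos(-16.8°) cos(-3.75°) = -0.2302 + 0.5776 = 0.3474.
Top-of-atmosphere irradiance = S₀ (d̄/d)² cos θ_z = 1370 × 1.0193 × 0.3474 = 485.12 W/m².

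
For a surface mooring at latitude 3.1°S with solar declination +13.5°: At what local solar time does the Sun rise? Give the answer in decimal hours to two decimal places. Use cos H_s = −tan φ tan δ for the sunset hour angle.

6.05 h

The sunset hour angle satisfies cos H_s = −tan φ tan δ = 0.0130, giving H_s = 89.26°.
Sunrise is at 12 − H_s/15 = 12 − 5.951 = 6.049 h local solar time.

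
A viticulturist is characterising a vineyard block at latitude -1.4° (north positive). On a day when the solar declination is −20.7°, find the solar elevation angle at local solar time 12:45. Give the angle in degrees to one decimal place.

67.8°

Hour angle H = 15° × (12.75 − 12) = 11.25°.
cos θ_z = sin(-1.4°) sin(-20.7°) + cos(-1.4°) cos(-20.7°) cos(11.25°) = 0.0086 + 0.9172 = 0.9258.
θ_z = arccos(0.9258) = 22.21°, so the elevation is 90° − 22.21° = 67.79°.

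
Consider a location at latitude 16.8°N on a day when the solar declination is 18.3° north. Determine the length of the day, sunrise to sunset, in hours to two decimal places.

12.76 hours

The sunset hour angle satisfies cos H_s = −tan φ tan δ = -0.0998, giving H_s = 95.73°.
Day length = 2 H_s / 15° h⁻¹ = 191.46° / 15 = 12.764 h.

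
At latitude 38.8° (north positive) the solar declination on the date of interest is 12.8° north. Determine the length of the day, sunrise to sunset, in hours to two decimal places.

13.40 hours

−tan φ tan δ = −(0.8040)(0.2272) = -0.1827; H_s = arccos(-0.1827) = 100.53°.
Day length = 2 H_s / 15° h⁻¹ = 201.06° / 15 = 13.404 h.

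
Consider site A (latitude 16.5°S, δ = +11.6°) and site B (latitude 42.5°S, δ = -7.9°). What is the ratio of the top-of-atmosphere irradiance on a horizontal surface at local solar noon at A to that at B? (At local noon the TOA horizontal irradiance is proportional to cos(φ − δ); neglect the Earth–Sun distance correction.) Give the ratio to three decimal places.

A: cos θ_z = cos(-16.5° − (11.6°)) = 0.8821.
B: cos θ_z = cos(-42.5° − (-7.9°)) = 0.8231.
Ratio A/B = 0.8821 / 0.8231 = 1.0717.

1.072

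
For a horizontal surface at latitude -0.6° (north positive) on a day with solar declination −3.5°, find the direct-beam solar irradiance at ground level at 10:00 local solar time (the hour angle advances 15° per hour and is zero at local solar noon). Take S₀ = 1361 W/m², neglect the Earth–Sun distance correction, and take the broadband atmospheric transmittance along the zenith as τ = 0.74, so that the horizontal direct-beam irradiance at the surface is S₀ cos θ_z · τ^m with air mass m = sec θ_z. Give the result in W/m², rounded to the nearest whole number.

831 W/m²

Hour angle H = 15° × (10 − 12) = -30.00°.
cos θ_z = sin(-0.6°) sin(-3.5°) + cos(-0.6°) cos(-3.5°) cos(-30.00°) = 0.0006 + 0.8644 = 0.8650.
Air mass m = 1/cos θ_z = 1/0.8650 = 1.156; τ^m = 0.74^1.156 = 0.7060.
Surface direct beam = 1361 × 0.8650 × 0.7060 = 831.15 W/m².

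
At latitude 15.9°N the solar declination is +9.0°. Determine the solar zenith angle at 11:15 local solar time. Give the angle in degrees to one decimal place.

13.0°

Hour angle H = 15° × (11.25 − 12) = -11.25°.
With φ = 15.9°, δ = 9.0°, H = -11.25°: sin φ sin δ = 0.0429, cos φ cos δ cos H = 0.9316, so cos θ_z = 0.9745.
θ_z = arccos(0.9745) = 12.97°.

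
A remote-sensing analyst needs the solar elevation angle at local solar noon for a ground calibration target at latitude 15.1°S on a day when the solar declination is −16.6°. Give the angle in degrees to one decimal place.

At local solar noon the hour angle is zero, so the elevation is 90° − |φ − δ| = 90° − |-15.1° − (-16.6°)| = 90° − 1.5° = 88.5°.

88.5°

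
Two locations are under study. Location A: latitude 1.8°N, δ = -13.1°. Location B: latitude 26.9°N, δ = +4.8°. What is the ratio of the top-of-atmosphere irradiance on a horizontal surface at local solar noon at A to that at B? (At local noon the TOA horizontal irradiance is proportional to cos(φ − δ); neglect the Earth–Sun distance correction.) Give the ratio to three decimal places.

1.043

A: cos θ_z = cos(1.8° − (-13.1°)) = 0.9664.
B: cos θ_z = cos(26.9° − (4.8°)) = 0.9265.
Ratio A/B = 0.9664 / 0.9265 = 1.0431.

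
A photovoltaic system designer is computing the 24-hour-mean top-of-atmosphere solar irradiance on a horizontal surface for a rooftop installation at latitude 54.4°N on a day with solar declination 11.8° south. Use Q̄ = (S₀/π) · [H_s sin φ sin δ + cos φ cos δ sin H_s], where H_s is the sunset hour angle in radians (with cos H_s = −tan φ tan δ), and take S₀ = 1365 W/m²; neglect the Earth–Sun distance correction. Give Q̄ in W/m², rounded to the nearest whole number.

145 W/m²

The sunset hour angle satisfies cos H_s = −tan φ tan δ = 0.2918, giving H_s = 73.03°. In radians, H_s = 1.2746.
H_s sin φ sin δ = 1.2746 × 0.8131 × -0.2045 = -0.2119.
cos φ cos δ sin H_s = 0.5821 × 0.9789 × 0.9565 = 0.5450.
Q̄ = (1365/π) × (-0.2119 + 0.5450) = 434.49 × 0.3331 = 144.73 W/m².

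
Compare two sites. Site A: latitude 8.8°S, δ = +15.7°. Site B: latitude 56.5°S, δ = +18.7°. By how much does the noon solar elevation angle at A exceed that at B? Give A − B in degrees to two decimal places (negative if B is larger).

A: 90° − |-8.8 − (15.7)| = 65.50°.
B: 90° − |-56.5 − (18.7)| = 14.80°.
A − B = 65.50 − 14.80 = 50.70°.

+50.70°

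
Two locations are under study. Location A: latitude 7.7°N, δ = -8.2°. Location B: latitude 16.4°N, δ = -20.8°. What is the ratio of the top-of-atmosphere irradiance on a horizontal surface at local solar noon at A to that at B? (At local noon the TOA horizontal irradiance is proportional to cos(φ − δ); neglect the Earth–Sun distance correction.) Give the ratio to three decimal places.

A: cos θ_z = cos(7.7° − (-8.2°)) = 0.9617.
B: cos θ_z = cos(16.4° − (-20.8°)) = 0.7965.
Ratio A/B = 0.9617 / 0.7965 = 1.2074.

1.207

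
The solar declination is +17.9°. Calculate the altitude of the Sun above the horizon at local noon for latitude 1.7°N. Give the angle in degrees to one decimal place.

At local solar noon the hour angle is zero, so the elevation is 90° − |φ − δ| = 90° − |1.7° − (17.9°)| = 90° − 16.2° = 73.8°.

73.8°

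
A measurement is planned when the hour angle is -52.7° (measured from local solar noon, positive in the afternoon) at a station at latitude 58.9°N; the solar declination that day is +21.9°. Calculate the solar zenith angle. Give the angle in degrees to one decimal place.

52.4°

cos θ_z = sin(58.9°) sin(21.9°) + cos(58.9°) cos(21.9°) cos(-52.70°) = 0.3194 + 0.2904 = 0.6098.
θ_z = arccos(0.6098) = 52.42°.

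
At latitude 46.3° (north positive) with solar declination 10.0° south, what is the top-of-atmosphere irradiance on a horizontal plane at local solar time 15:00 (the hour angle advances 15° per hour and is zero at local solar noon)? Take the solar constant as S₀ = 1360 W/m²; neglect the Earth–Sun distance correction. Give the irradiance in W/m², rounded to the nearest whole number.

484 W/m²

Hour angle H = 15° × (15 − 12) = 45.00°.
cos θ_z = sin φ sin δ + cos φ cos δ cos H = (0.7230)(-0.1736) + (0.6909)(0.9848)(0.7071) = 0.3556.
Top-of-atmosphere irradiance = S₀ cos θ_z = 1360 × 0.3556 = 483.62 W/m².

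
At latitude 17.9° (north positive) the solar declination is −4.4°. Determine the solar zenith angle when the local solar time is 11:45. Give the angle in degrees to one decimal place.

Hour angle H = 15° × (11.75 − 12) = -3.75°.
cos θ_z = sin φ sin δ + cos φ cos δ cos H = (0.3074)(-0.0767) + (0.9516)(0.9971)(0.9979) = 0.9233.
θ_z = arccos(0.9233) = 22.59°.

22.6°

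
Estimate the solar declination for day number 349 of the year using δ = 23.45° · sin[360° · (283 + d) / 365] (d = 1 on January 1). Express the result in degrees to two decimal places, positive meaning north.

-23.29°

360 × (283 + 349) / 365 = 623.342°; sin(623.342°) = -0.9933.
δ = 23.45 × -0.9933 = -23.293° ≈ -23.29°.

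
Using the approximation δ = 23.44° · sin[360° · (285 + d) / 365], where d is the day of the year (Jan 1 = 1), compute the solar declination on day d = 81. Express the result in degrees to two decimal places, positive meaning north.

+0.40°

360 × (285 + 81) / 365 = 360.986°; sin(360.986°) = 0.0172.
δ = 23.44 × 0.0172 = 0.403° ≈ +0.40°.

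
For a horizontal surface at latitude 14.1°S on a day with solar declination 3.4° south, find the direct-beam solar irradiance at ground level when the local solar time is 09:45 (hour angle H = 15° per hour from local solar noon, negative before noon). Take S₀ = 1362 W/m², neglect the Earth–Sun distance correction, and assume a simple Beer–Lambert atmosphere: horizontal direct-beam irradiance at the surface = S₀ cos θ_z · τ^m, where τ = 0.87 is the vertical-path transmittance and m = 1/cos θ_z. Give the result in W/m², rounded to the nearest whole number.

942 W/m²

Hour angle H = 15° × (9.75 − 12) = -33.75°.
cos θ_z = sin φ sin δ + cos φ cos δ cos H = (-0.2436)(-0.0593) + (0.9699)(0.9982)(0.8315) = 0.8195.
Air mass m = 1/cos θ_z = 1/0.8195 = 1.220; τ^m = 0.87^1.220 = 0.8437.
Surface direct beam = 1362 × 0.8195 × 0.8437 = 941.70 W/m².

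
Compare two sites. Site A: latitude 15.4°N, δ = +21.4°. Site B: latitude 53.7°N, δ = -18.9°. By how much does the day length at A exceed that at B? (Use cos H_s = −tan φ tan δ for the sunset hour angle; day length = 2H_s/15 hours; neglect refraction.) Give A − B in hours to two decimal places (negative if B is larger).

+4.53 h

A: H_s = arccos(−tan 15.4° · tan 21.4°) = 96.20°, so 2H_s/15 = 12.8267 h.
B: H_s = arccos(−tan 53.7° · tan -18.9°) = 62.22°, so 2H_s/15 = 8.2960 h.
A − B = 12.8267 − 8.2960 = 4.5307 h.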